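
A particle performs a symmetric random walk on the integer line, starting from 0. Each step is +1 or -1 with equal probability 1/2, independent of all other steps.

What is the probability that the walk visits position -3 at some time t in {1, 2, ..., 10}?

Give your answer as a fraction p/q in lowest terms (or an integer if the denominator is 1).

Answer: 11/32

Derivation:
Count via complement. Let g(t,s) = #length-t paths at position s with S_1..S_t all ≠ -3.
g(t,s) = g(t-1,s-1) + g(t-1,s+1) for s ≠ -3; g(t,-3) = 0.
t=0: g(0,0)=1
t=1: g(1,-1)=1 g(1,1)=1
t=2: g(2,-2)=1 g(2,0)=2 g(2,2)=1
t=3: g(3,-1)=3 g(3,1)=3 g(3,3)=1
t=4: g(4,-2)=3 g(4,0)=6 g(4,2)=4 g(4,4)=1
t=5: g(5,-1)=9 g(5,1)=10 g(5,3)=5 g(5,5)=1
t=6: g(6,-2)=9 g(6,0)=19 g(6,2)=15 g(6,4)=6 g(6,6)=1
t=7: g(7,-1)=28 g(7,1)=34 g(7,3)=21 g(7,5)=7 g(7,7)=1
t=8: g(8,-2)=28 g(8,0)=62 g(8,2)=55 g(8,4)=28 g(8,6)=8 g(8,8)=1
t=9: g(9,-1)=90 g(9,1)=117 g(9,3)=83 g(9,5)=36 g(9,7)=9 g(9,9)=1
t=10: g(10,-2)=90 g(10,0)=207 g(10,2)=200 g(10,4)=119 g(10,6)=45 g(10,8)=10 g(10,10)=1
Paths never hitting -3: Σ_s g(10,s) = 672
Paths hitting -3: 2^10 - 672 = 352
P = 352/1024 = 11/32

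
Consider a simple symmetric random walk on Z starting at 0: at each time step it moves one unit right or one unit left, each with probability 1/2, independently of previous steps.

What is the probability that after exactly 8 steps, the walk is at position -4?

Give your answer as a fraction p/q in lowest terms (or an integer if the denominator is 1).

To reach position -4 after 8 steps: need 2 steps of +1 and 6 of -1.
Favorable paths: C(8,2) = 28
Total paths: 2^8 = 256
P = 28/256 = 7/64

Answer: 7/64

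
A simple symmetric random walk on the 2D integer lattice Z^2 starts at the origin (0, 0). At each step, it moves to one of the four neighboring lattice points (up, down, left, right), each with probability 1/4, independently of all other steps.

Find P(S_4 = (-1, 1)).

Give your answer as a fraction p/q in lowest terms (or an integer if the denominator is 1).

Let h be the number of horizontal steps (so 4-h are vertical). To end at (-1,1) need (h-1)/2 right-steps and ((4-h)+1)/2 up-steps.
Sum over h with 1 ≤ h ≤ 3, h ≡ 1 (mod 2), 4-h ≡ 1 (mod 2):
h=1: C(4,1)·C(1,0)·C(3,2) = 4·1·3 = 12
h=3: C(4,3)·C(3,1)·C(1,1) = 4·3·1 = 12
Total favorable: 24
Total paths: 4^4 = 256
P = 24/256 = 3/32

Answer: 3/32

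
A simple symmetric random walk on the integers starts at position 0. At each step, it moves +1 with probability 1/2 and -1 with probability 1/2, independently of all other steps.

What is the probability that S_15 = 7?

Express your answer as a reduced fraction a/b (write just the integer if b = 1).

Answer: 1365/32768

Derivation:
To reach position 7 after 15 steps: need 11 steps of +1 and 4 of -1.
Favorable paths: C(15,11) = 1365
Total paths: 2^15 = 32768
P = 1365/32768 = 1365/32768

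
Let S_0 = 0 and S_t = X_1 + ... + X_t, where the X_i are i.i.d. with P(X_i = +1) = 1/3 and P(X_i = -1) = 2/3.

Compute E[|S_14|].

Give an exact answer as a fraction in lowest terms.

S_14 takes values m ≡ 0 (mod 2) with |m| ≤ 14; P(S_14=m) = C(14,(14+m)/2) · (1/3)^((14+m)/2) · (2/3)^((14-m)/2).
Distribution: P(S=-14)=16384/4782969, P(S=-12)=114688/4782969, P(S=-10)=372736/4782969, P(S=-8)=745472/4782969, P(S=-6)=1025024/4782969, P(S=-4)=1025024/4782969, P(S=-2)=256256/1594323, P(S=0)=146432/1594323, P(S=2)=64064/1594323, P(S=4)=64064/4782969, P(S=6)=16016/4782969, P(S=8)=2912/4782969, P(S=10)=364/4782969, P(S=12)=28/4782969, P(S=14)=1/4782969
E[|S_14|] = Σ_m |m|·P(S_14=m) = 7949522/1594323

Answer: 7949522/1594323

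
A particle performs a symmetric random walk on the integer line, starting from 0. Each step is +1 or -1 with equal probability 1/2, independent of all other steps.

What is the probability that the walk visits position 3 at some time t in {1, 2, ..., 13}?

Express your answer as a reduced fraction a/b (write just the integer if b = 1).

Count via complement. Let g(t,s) = #length-t paths at position s with S_1..S_t all ≠ 3.
g(t,s) = g(t-1,s-1) + g(t-1,s+1) for s ≠ 3; g(t,3) = 0.
t=0: g(0,0)=1
t=1: g(1,-1)=1 g(1,1)=1
t=2: g(2,-2)=1 g(2,0)=2 g(2,2)=1
t=3: g(3,-3)=1 g(3,-1)=3 g(3,1)=3
t=4: g(4,-4)=1 g(4,-2)=4 g(4,0)=6 g(4,2)=3
t=5: g(5,-5)=1 g(5,-3)=5 g(5,-1)=10 g(5,1)=9
t=6: g(6,-6)=1 g(6,-4)=6 g(6,-2)=15 g(6,0)=19 g(6,2)=9
t=7: g(7,-7)=1 g(7,-5)=7 g(7,-3)=21 g(7,-1)=34 g(7,1)=28
t=8: g(8,-8)=1 g(8,-6)=8 g(8,-4)=28 g(8,-2)=55 g(8,0)=62 g(8,2)=28
t=9: g(9,-9)=1 g(9,-7)=9 g(9,-5)=36 g(9,-3)=83 g(9,-1)=117 g(9,1)=90
t=10: g(10,-10)=1 g(10,-8)=10 g(10,-6)=45 g(10,-4)=119 g(10,-2)=200 g(10,0)=207 g(10,2)=90
t=11: g(11,-11)=1 g(11,-9)=11 g(11,-7)=55 g(11,-5)=164 g(11,-3)=319 g(11,-1)=407 g(11,1)=297
t=12: g(12,-12)=1 g(12,-10)=12 g(12,-8)=66 g(12,-6)=219 g(12,-4)=483 g(12,-2)=726 g(12,0)=704 g(12,2)=297
t=13: g(13,-13)=1 g(13,-11)=13 g(13,-9)=78 g(13,-7)=285 g(13,-5)=702 g(13,-3)=1209 g(13,-1)=1430 g(13,1)=1001
Paths never hitting 3: Σ_s g(13,s) = 4719
Paths hitting 3: 2^13 - 4719 = 3473
P = 3473/8192 = 3473/8192

Answer: 3473/8192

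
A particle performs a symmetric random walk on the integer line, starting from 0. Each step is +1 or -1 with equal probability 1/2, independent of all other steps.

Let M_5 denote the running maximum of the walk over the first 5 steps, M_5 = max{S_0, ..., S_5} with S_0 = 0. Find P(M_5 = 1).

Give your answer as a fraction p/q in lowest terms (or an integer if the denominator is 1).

Answer: 5/16

Derivation:
Let M_5 = max(S_0,...,S_5). Use the reflection principle: for j ≥ 1, #{paths with M_5 ≥ j} = #{S_5 ≥ j} + #{S_5 ≥ j+1}.
By reflection, #{M_5 ≥ 1} = #{S_5 ≥ 1} + #{S_5 ≥ 2} = 16 + 6 = 22.
#{M_5 ≥ 2} = #{S_5 ≥ 2} + #{S_5 ≥ 3} = 6 + 6 = 12.
#{M_5 = 1} = 22 - 12 = 10.
P(M_5 = 1) = 10/32 = 5/16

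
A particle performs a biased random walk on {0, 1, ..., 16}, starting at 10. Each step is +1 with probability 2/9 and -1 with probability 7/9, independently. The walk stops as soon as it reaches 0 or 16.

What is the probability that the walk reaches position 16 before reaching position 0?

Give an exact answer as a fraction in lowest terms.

Answer: 401741120/738509566757

Derivation:
Biased walk: p = 2/9, q = 7/9, r = q/p = 7/2
Gambler's ruin: P(hit 16 before 0 | start at 10) = (1 - r^a)/(1 - r^N)
r^10 = 282475249/1024; r^16 = 33232930569601/65536
P = (1 - 282475249/1024) / (1 - 33232930569601/65536) = -282474225/1024 / -33232930504065/65536 = 401741120/738509566757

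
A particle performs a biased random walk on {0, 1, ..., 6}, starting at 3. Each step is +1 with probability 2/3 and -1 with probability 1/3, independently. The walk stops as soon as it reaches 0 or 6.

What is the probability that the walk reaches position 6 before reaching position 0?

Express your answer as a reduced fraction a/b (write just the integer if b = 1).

Biased walk: p = 2/3, q = 1/3, r = q/p = 1/2
Gambler's ruin: P(hit 6 before 0 | start at 3) = (1 - r^a)/(1 - r^N)
r^3 = 1/8; r^6 = 1/64
P = (1 - 1/8) / (1 - 1/64) = 7/8 / 63/64 = 8/9

Answer: 8/9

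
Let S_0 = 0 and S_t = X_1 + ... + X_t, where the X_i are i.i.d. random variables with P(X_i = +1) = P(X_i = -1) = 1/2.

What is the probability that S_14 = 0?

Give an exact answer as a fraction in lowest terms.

To return to 0 after 14 steps: need exactly 7 steps of +1 and 7 of -1.
Favorable paths: C(14,7) = 3432
Total paths: 2^14 = 16384
P = 3432/16384 = 429/2048

Answer: 429/2048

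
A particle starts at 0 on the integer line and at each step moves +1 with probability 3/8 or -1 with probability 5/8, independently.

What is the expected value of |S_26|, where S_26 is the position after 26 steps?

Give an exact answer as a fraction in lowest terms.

S_26 takes values m ≡ 0 (mod 2) with |m| ≤ 26; P(S_26=m) = C(26,(26+m)/2) · (3/8)^((26+m)/2) · (5/8)^((26-m)/2).
Distribution: P(S=-26)=1490116119384765625/302231454903657293676544, P(S=-24)=11622905731201171875/151115727451828646838272, P(S=-22)=174343585968017578125/302231454903657293676544, P(S=-20)=104606151580810546875/37778931862957161709568, P(S=-18)=1443564891815185546875/151115727451828646838272, P(S=-16)=1905505657196044921875/75557863725914323419136, P(S=-14)=8003123760223388671875/151115727451828646838272, P(S=-12)=3429910182952880859375/37778931862957161709568, P(S=-10)=39100976085662841796875/302231454903657293676544, P(S=-8)=23460585651397705078125/151115727451828646838272, P(S=-6)=47859594728851318359375/302231454903657293676544, P(S=-4)=2610523348846435546875/18889465931478580854784, P(S=-2)=7831570046539306640625/75557863725914323419136, P(S=0)=2530199553497314453125/37778931862957161709568, P(S=2)=2819365216754150390625/75557863725914323419136, P(S=4)=338323826010498046875/18889465931478580854784, P(S=6)=2232937251669287109375/302231454903657293676544, P(S=8)=394047750294580078125/151115727451828646838272, P(S=10)=236428650176748046875/302231454903657293676544, P(S=12)=7466167900318359375/37778931862957161709568, P(S=14)=6271581036267421875/151115727451828646838272, P(S=16)=537564088822921875/75557863725914323419136, P(S=18)=146608387860796875/151115727451828646838272, P(S=20)=3824566639846875/37778931862957161709568, P(S=22)=2294739983908125/302231454903657293676544, P(S=24)=55073759613795/151115727451828646838272, P(S=26)=2541865828329/302231454903657293676544
E[|S_26|] = Σ_m |m|·P(S_26=m) = 131182406570969058428279/18889465931478580854784

Answer: 131182406570969058428279/18889465931478580854784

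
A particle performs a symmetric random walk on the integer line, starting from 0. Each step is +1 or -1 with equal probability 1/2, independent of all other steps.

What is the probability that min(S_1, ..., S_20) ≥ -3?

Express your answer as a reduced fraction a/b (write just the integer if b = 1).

Answer: 323323/524288

Derivation:
Let f(t,s) = #length-t paths at position s with S_1..S_t all ≥ -3.
f(t,s) = f(t-1,s-1) + f(t-1,s+1) for s ≥ -3; f(t,s) = 0 for s < -3.
t=0: f(0,0)=1
t=1: f(1,-1)=1 f(1,1)=1
t=2: f(2,-2)=1 f(2,0)=2 f(2,2)=1
t=3: f(3,-3)=1 f(3,-1)=3 f(3,1)=3 f(3,3)=1
t=4: f(4,-2)=4 f(4,0)=6 f(4,2)=4 f(4,4)=1
t=5: f(5,-3)=4 f(5,-1)=10 f(5,1)=10 f(5,3)=5 f(5,5)=1
t=6: f(6,-2)=14 f(6,0)=20 f(6,2)=15 f(6,4)=6 f(6,6)=1
t=7: f(7,-3)=14 f(7,-1)=34 f(7,1)=35 f(7,3)=21 f(7,5)=7 f(7,7)=1
t=8: f(8,-2)=48 f(8,0)=69 f(8,2)=56 f(8,4)=28 f(8,6)=8 f(8,8)=1
t=9: f(9,-3)=48 f(9,-1)=117 f(9,1)=125 f(9,3)=84 f(9,5)=36 f(9,7)=9 f(9,9)=1
t=10: f(10,-2)=165 f(10,0)=242 f(10,2)=209 f(10,4)=120 f(10,6)=45 f(10,8)=10 f(10,10)=1
t=11: f(11,-3)=165 f(11,-1)=407 f(11,1)=451 f(11,3)=329 f(11,5)=165 f(11,7)=55 f(11,9)=11 f(11,11)=1
t=12: f(12,-2)=572 f(12,0)=858 f(12,2)=780 f(12,4)=494 f(12,6)=220 f(12,8)=66 f(12,10)=12 f(12,12)=1
t=13: f(13,-3)=572 f(13,-1)=1430 f(13,1)=1638 f(13,3)=1274 f(13,5)=714 f(13,7)=286 f(13,9)=78 f(13,11)=13 f(13,13)=1
t=14: f(14,-2)=2002 f(14,0)=3068 f(14,2)=2912 f(14,4)=1988 f(14,6)=1000 f(14,8)=364 f(14,10)=91 f(14,12)=14 f(14,14)=1
t=15: f(15,-3)=2002 f(15,-1)=5070 f(15,1)=5980 f(15,3)=4900 f(15,5)=2988 f(15,7)=1364 f(15,9)=455 f(15,11)=105 f(15,13)=15 f(15,15)=1
t=16: f(16,-2)=7072 f(16,0)=11050 f(16,2)=10880 f(16,4)=7888 f(16,6)=4352 f(16,8)=1819 f(16,10)=560 f(16,12)=120 f(16,14)=16 f(16,16)=1
t=17: f(17,-3)=7072 f(17,-1)=18122 f(17,1)=21930 f(17,3)=18768 f(17,5)=12240 f(17,7)=6171 f(17,9)=2379 f(17,11)=680 f(17,13)=136 f(17,15)=17 f(17,17)=1
t=18: f(18,-2)=25194 f(18,0)=40052 f(18,2)=40698 f(18,4)=31008 f(18,6)=18411 f(18,8)=8550 f(18,10)=3059 f(18,12)=816 f(18,14)=153 f(18,16)=18 f(18,18)=1
t=19: f(19,-3)=25194 f(19,-1)=65246 f(19,1)=80750 f(19,3)=71706 f(19,5)=49419 f(19,7)=26961 f(19,9)=11609 f(19,11)=3875 f(19,13)=969 f(19,15)=171 f(19,17)=19 f(19,19)=1
t=20: f(20,-2)=90440 f(20,0)=145996 f(20,2)=152456 f(20,4)=121125 f(20,6)=76380 f(20,8)=38570 f(20,10)=15484 f(20,12)=4844 f(20,14)=1140 f(20,16)=190 f(20,18)=20 f(20,20)=1
Σ_s f(20,s) = 646646
P = 646646/1048576 = 323323/524288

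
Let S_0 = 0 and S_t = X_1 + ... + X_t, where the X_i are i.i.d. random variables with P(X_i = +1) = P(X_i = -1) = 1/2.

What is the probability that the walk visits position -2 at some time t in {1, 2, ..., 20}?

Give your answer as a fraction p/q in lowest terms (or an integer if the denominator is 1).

Count via complement. Let g(t,s) = #length-t paths at position s with S_1..S_t all ≠ -2.
g(t,s) = g(t-1,s-1) + g(t-1,s+1) for s ≠ -2; g(t,-2) = 0.
t=0: g(0,0)=1
t=1: g(1,-1)=1 g(1,1)=1
t=2: g(2,0)=2 g(2,2)=1
t=3: g(3,-1)=2 g(3,1)=3 g(3,3)=1
t=4: g(4,0)=5 g(4,2)=4 g(4,4)=1
t=5: g(5,-1)=5 g(5,1)=9 g(5,3)=5 g(5,5)=1
t=6: g(6,0)=14 g(6,2)=14 g(6,4)=6 g(6,6)=1
t=7: g(7,-1)=14 g(7,1)=28 g(7,3)=20 g(7,5)=7 g(7,7)=1
t=8: g(8,0)=42 g(8,2)=48 g(8,4)=27 g(8,6)=8 g(8,8)=1
t=9: g(9,-1)=42 g(9,1)=90 g(9,3)=75 g(9,5)=35 g(9,7)=9 g(9,9)=1
t=10: g(10,0)=132 g(10,2)=165 g(10,4)=110 g(10,6)=44 g(10,8)=10 g(10,10)=1
t=11: g(11,-1)=132 g(11,1)=297 g(11,3)=275 g(11,5)=154 g(11,7)=54 g(11,9)=11 g(11,11)=1
t=12: g(12,0)=429 g(12,2)=572 g(12,4)=429 g(12,6)=208 g(12,8)=65 g(12,10)=12 g(12,12)=1
t=13: g(13,-1)=429 g(13,1)=1001 g(13,3)=1001 g(13,5)=637 g(13,7)=273 g(13,9)=77 g(13,11)=13 g(13,13)=1
t=14: g(14,0)=1430 g(14,2)=2002 g(14,4)=1638 g(14,6)=910 g(14,8)=350 g(14,10)=90 g(14,12)=14 g(14,14)=1
t=15: g(15,-1)=1430 g(15,1)=3432 g(15,3)=3640 g(15,5)=2548 g(15,7)=1260 g(15,9)=440 g(15,11)=104 g(15,13)=15 g(15,15)=1
t=16: g(16,0)=4862 g(16,2)=7072 g(16,4)=6188 g(16,6)=3808 g(16,8)=1700 g(16,10)=544 g(16,12)=119 g(16,14)=16 g(16,16)=1
t=17: g(17,-1)=4862 g(17,1)=11934 g(17,3)=13260 g(17,5)=9996 g(17,7)=5508 g(17,9)=2244 g(17,11)=663 g(17,13)=135 g(17,15)=17 g(17,17)=1
t=18: g(18,0)=16796 g(18,2)=25194 g(18,4)=23256 g(18,6)=15504 g(18,8)=7752 g(18,10)=2907 g(18,12)=798 g(18,14)=152 g(18,16)=18 g(18,18)=1
t=19: g(19,-1)=16796 g(19,1)=41990 g(19,3)=48450 g(19,5)=38760 g(19,7)=23256 g(19,9)=10659 g(19,11)=3705 g(19,13)=950 g(19,15)=170 g(19,17)=19 g(19,19)=1
t=20: g(20,0)=58786 g(20,2)=90440 g(20,4)=87210 g(20,6)=62016 g(20,8)=33915 g(20,10)=14364 g(20,12)=4655 g(20,14)=1120 g(20,16)=189 g(20,18)=20 g(20,20)=1
Paths never hitting -2: Σ_s g(20,s) = 352716
Paths hitting -2: 2^20 - 352716 = 695860
P = 695860/1048576 = 173965/262144

Answer: 173965/262144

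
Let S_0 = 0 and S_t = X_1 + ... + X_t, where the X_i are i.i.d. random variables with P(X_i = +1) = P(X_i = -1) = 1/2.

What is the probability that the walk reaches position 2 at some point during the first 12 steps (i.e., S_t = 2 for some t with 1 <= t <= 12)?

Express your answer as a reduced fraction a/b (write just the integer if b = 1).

Answer: 595/1024

Derivation:
Count via complement. Let g(t,s) = #length-t paths at position s with S_1..S_t all ≠ 2.
g(t,s) = g(t-1,s-1) + g(t-1,s+1) for s ≠ 2; g(t,2) = 0.
t=0: g(0,0)=1
t=1: g(1,-1)=1 g(1,1)=1
t=2: g(2,-2)=1 g(2,0)=2
t=3: g(3,-3)=1 g(3,-1)=3 g(3,1)=2
t=4: g(4,-4)=1 g(4,-2)=4 g(4,0)=5
t=5: g(5,-5)=1 g(5,-3)=5 g(5,-1)=9 g(5,1)=5
t=6: g(6,-6)=1 g(6,-4)=6 g(6,-2)=14 g(6,0)=14
t=7: g(7,-7)=1 g(7,-5)=7 g(7,-3)=20 g(7,-1)=28 g(7,1)=14
t=8: g(8,-8)=1 g(8,-6)=8 g(8,-4)=27 g(8,-2)=48 g(8,0)=42
t=9: g(9,-9)=1 g(9,-7)=9 g(9,-5)=35 g(9,-3)=75 g(9,-1)=90 g(9,1)=42
t=10: g(10,-10)=1 g(10,-8)=10 g(10,-6)=44 g(10,-4)=110 g(10,-2)=165 g(10,0)=132
t=11: g(11,-11)=1 g(11,-9)=11 g(11,-7)=54 g(11,-5)=154 g(11,-3)=275 g(11,-1)=297 g(11,1)=132
t=12: g(12,-12)=1 g(12,-10)=12 g(12,-8)=65 g(12,-6)=208 g(12,-4)=429 g(12,-2)=572 g(12,0)=429
Paths never hitting 2: Σ_s g(12,s) = 1716
Paths hitting 2: 2^12 - 1716 = 2380
P = 2380/4096 = 595/1024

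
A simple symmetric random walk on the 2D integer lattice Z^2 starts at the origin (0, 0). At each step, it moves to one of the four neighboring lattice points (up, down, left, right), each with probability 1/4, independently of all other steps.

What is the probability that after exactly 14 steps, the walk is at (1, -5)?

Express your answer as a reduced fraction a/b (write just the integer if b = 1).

Let h be the number of horizontal steps (so 14-h are vertical). To end at (1,-5) need (h+1)/2 right-steps and ((14-h)-5)/2 up-steps.
Sum over h with 1 ≤ h ≤ 9, h ≡ 1 (mod 2), 14-h ≡ 1 (mod 2):
h=1: C(14,1)·C(1,1)·C(13,4) = 14·1·715 = 10010
h=3: C(14,3)·C(3,2)·C(11,3) = 364·3·165 = 180180
h=5: C(14,5)·C(5,3)·C(9,2) = 2002·10·36 = 720720
h=7: C(14,7)·C(7,4)·C(7,1) = 3432·35·7 = 840840
h=9: C(14,9)·C(9,5)·C(5,0) = 2002·126·1 = 252252
Total favorable: 2004002
Total paths: 4^14 = 268435456
P = 2004002/268435456 = 1002001/134217728

Answer: 1002001/134217728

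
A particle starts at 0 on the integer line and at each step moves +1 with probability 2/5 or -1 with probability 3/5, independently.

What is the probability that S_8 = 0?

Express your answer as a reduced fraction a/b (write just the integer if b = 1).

Answer: 18144/78125

Derivation:
To reach position 0 after 8 steps: need 4 steps of +1 and 4 steps of -1.
Number of such sequences: C(8,4) = 70
Each has probability (2/5)^4 · (3/5)^4 = 1296/390625
P = 70 · 1296/390625 = 18144/78125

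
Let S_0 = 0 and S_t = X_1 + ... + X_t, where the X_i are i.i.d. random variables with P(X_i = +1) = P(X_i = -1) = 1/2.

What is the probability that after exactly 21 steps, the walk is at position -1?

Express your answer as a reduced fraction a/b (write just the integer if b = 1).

Answer: 88179/524288

Derivation:
To reach position -1 after 21 steps: need 10 steps of +1 and 11 of -1.
Favorable paths: C(21,10) = 352716
Total paths: 2^21 = 2097152
P = 352716/2097152 = 88179/524288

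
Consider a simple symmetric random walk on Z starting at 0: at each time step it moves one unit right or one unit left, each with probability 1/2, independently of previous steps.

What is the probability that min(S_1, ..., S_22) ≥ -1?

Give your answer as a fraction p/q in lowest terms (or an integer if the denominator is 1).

Let f(t,s) = #length-t paths at position s with S_1..S_t all ≥ -1.
f(t,s) = f(t-1,s-1) + f(t-1,s+1) for s ≥ -1; f(t,s) = 0 for s < -1.
t=0: f(0,0)=1
t=1: f(1,-1)=1 f(1,1)=1
t=2: f(2,0)=2 f(2,2)=1
t=3: f(3,-1)=2 f(3,1)=3 f(3,3)=1
t=4: f(4,0)=5 f(4,2)=4 f(4,4)=1
t=5: f(5,-1)=5 f(5,1)=9 f(5,3)=5 f(5,5)=1
t=6: f(6,0)=14 f(6,2)=14 f(6,4)=6 f(6,6)=1
t=7: f(7,-1)=14 f(7,1)=28 f(7,3)=20 f(7,5)=7 f(7,7)=1
t=8: f(8,0)=42 f(8,2)=48 f(8,4)=27 f(8,6)=8 f(8,8)=1
t=9: f(9,-1)=42 f(9,1)=90 f(9,3)=75 f(9,5)=35 f(9,7)=9 f(9,9)=1
t=10: f(10,0)=132 f(10,2)=165 f(10,4)=110 f(10,6)=44 f(10,8)=10 f(10,10)=1
t=11: f(11,-1)=132 f(11,1)=297 f(11,3)=275 f(11,5)=154 f(11,7)=54 f(11,9)=11 f(11,11)=1
t=12: f(12,0)=429 f(12,2)=572 f(12,4)=429 f(12,6)=208 f(12,8)=65 f(12,10)=12 f(12,12)=1
t=13: f(13,-1)=429 f(13,1)=1001 f(13,3)=1001 f(13,5)=637 f(13,7)=273 f(13,9)=77 f(13,11)=13 f(13,13)=1
t=14: f(14,0)=1430 f(14,2)=2002 f(14,4)=1638 f(14,6)=910 f(14,8)=350 f(14,10)=90 f(14,12)=14 f(14,14)=1
t=15: f(15,-1)=1430 f(15,1)=3432 f(15,3)=3640 f(15,5)=2548 f(15,7)=1260 f(15,9)=440 f(15,11)=104 f(15,13)=15 f(15,15)=1
t=16: f(16,0)=4862 f(16,2)=7072 f(16,4)=6188 f(16,6)=3808 f(16,8)=1700 f(16,10)=544 f(16,12)=119 f(16,14)=16 f(16,16)=1
t=17: f(17,-1)=4862 f(17,1)=11934 f(17,3)=13260 f(17,5)=9996 f(17,7)=5508 f(17,9)=2244 f(17,11)=663 f(17,13)=135 f(17,15)=17 f(17,17)=1
t=18: f(18,0)=16796 f(18,2)=25194 f(18,4)=23256 f(18,6)=15504 f(18,8)=7752 f(18,10)=2907 f(18,12)=798 f(18,14)=152 f(18,16)=18 f(18,18)=1
t=19: f(19,-1)=16796 f(19,1)=41990 f(19,3)=48450 f(19,5)=38760 f(19,7)=23256 f(19,9)=10659 f(19,11)=3705 f(19,13)=950 f(19,15)=170 f(19,17)=19 f(19,19)=1
t=20: f(20,0)=58786 f(20,2)=90440 f(20,4)=87210 f(20,6)=62016 f(20,8)=33915 f(20,10)=14364 f(20,12)=4655 f(20,14)=1120 f(20,16)=189 f(20,18)=20 f(20,20)=1
t=21: f(21,-1)=58786 f(21,1)=149226 f(21,3)=177650 f(21,5)=149226 f(21,7)=95931 f(21,9)=48279 f(21,11)=19019 f(21,13)=5775 f(21,15)=1309 f(21,17)=209 f(21,19)=21 f(21,21)=1
t=22: f(22,0)=208012 f(22,2)=326876 f(22,4)=326876 f(22,6)=245157 f(22,8)=144210 f(22,10)=67298 f(22,12)=24794 f(22,14)=7084 f(22,16)=1518 f(22,18)=230 f(22,20)=22 f(22,22)=1
Σ_s f(22,s) = 1352078
P = 1352078/4194304 = 676039/2097152

Answer: 676039/2097152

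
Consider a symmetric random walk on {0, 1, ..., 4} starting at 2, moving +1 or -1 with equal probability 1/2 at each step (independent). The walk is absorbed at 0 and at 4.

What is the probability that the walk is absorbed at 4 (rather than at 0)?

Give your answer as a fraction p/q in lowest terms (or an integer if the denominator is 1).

Answer: 1/2

Derivation:
Symmetric walk (p = 1/2): the harmonic-function argument gives P(hit 4 before 0 | start at 2) = a/N.
P = 2/4 = 1/2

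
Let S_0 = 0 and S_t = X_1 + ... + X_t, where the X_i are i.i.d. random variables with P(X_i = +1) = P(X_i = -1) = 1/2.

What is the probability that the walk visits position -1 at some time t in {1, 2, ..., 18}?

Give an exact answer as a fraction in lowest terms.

Answer: 53381/65536

Derivation:
Count via complement. Let g(t,s) = #length-t paths at position s with S_1..S_t all ≠ -1.
g(t,s) = g(t-1,s-1) + g(t-1,s+1) for s ≠ -1; g(t,-1) = 0.
t=0: g(0,0)=1
t=1: g(1,1)=1
t=2: g(2,0)=1 g(2,2)=1
t=3: g(3,1)=2 g(3,3)=1
t=4: g(4,0)=2 g(4,2)=3 g(4,4)=1
t=5: g(5,1)=5 g(5,3)=4 g(5,5)=1
t=6: g(6,0)=5 g(6,2)=9 g(6,4)=5 g(6,6)=1
t=7: g(7,1)=14 g(7,3)=14 g(7,5)=6 g(7,7)=1
t=8: g(8,0)=14 g(8,2)=28 g(8,4)=20 g(8,6)=7 g(8,8)=1
t=9: g(9,1)=42 g(9,3)=48 g(9,5)=27 g(9,7)=8 g(9,9)=1
t=10: g(10,0)=42 g(10,2)=90 g(10,4)=75 g(10,6)=35 g(10,8)=9 g(10,10)=1
t=11: g(11,1)=132 g(11,3)=165 g(11,5)=110 g(11,7)=44 g(11,9)=10 g(11,11)=1
t=12: g(12,0)=132 g(12,2)=297 g(12,4)=275 g(12,6)=154 g(12,8)=54 g(12,10)=11 g(12,12)=1
t=13: g(13,1)=429 g(13,3)=572 g(13,5)=429 g(13,7)=208 g(13,9)=65 g(13,11)=12 g(13,13)=1
t=14: g(14,0)=429 g(14,2)=1001 g(14,4)=1001 g(14,6)=637 g(14,8)=273 g(14,10)=77 g(14,12)=13 g(14,14)=1
t=15: g(15,1)=1430 g(15,3)=2002 g(15,5)=1638 g(15,7)=910 g(15,9)=350 g(15,11)=90 g(15,13)=14 g(15,15)=1
t=16: g(16,0)=1430 g(16,2)=3432 g(16,4)=3640 g(16,6)=2548 g(16,8)=1260 g(16,10)=440 g(16,12)=104 g(16,14)=15 g(16,16)=1
t=17: g(17,1)=4862 g(17,3)=7072 g(17,5)=6188 g(17,7)=3808 g(17,9)=1700 g(17,11)=544 g(17,13)=119 g(17,15)=16 g(17,17)=1
t=18: g(18,0)=4862 g(18,2)=11934 g(18,4)=13260 g(18,6)=9996 g(18,8)=5508 g(18,10)=2244 g(18,12)=663 g(18,14)=135 g(18,16)=17 g(18,18)=1
Paths never hitting -1: Σ_s g(18,s) = 48620
Paths hitting -1: 2^18 - 48620 = 213524
P = 213524/262144 = 53381/65536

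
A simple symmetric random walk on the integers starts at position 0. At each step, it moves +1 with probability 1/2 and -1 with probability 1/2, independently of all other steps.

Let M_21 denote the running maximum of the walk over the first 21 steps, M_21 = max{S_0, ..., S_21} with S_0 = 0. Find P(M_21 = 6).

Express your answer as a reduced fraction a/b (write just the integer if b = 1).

Answer: 14535/262144

Derivation:
Let M_21 = max(S_0,...,S_21). Use the reflection principle: for j ≥ 1, #{paths with M_21 ≥ j} = #{S_21 ≥ j} + #{S_21 ≥ j+1}.
By reflection, #{M_21 ≥ 6} = #{S_21 ≥ 6} + #{S_21 ≥ 7} = 198440 + 198440 = 396880.
#{M_21 ≥ 7} = #{S_21 ≥ 7} + #{S_21 ≥ 8} = 198440 + 82160 = 280600.
#{M_21 = 6} = 396880 - 280600 = 116280.
P(M_21 = 6) = 116280/2097152 = 14535/262144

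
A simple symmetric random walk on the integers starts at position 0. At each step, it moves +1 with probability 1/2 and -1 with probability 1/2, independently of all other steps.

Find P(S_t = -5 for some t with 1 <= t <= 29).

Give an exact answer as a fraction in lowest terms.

Answer: 194129627/536870912

Derivation:
Count via complement. Let g(t,s) = #length-t paths at position s with S_1..S_t all ≠ -5.
g(t,s) = g(t-1,s-1) + g(t-1,s+1) for s ≠ -5; g(t,-5) = 0.
t=0: g(0,0)=1
t=1: g(1,-1)=1 g(1,1)=1
t=2: g(2,-2)=1 g(2,0)=2 g(2,2)=1
t=3: g(3,-3)=1 g(3,-1)=3 g(3,1)=3 g(3,3)=1
t=4: g(4,-4)=1 g(4,-2)=4 g(4,0)=6 g(4,2)=4 g(4,4)=1
t=5: g(5,-3)=5 g(5,-1)=10 g(5,1)=10 g(5,3)=5 g(5,5)=1
t=6: g(6,-4)=5 g(6,-2)=15 g(6,0)=20 g(6,2)=15 g(6,4)=6 g(6,6)=1
t=7: g(7,-3)=20 g(7,-1)=35 g(7,1)=35 g(7,3)=21 g(7,5)=7 g(7,7)=1
t=8: g(8,-4)=20 g(8,-2)=55 g(8,0)=70 g(8,2)=56 g(8,4)=28 g(8,6)=8 g(8,8)=1
t=9: g(9,-3)=75 g(9,-1)=125 g(9,1)=126 g(9,3)=84 g(9,5)=36 g(9,7)=9 g(9,9)=1
t=10: g(10,-4)=75 g(10,-2)=200 g(10,0)=251 g(10,2)=210 g(10,4)=120 g(10,6)=45 g(10,8)=10 g(10,10)=1
t=11: g(11,-3)=275 g(11,-1)=451 g(11,1)=461 g(11,3)=330 g(11,5)=165 g(11,7)=55 g(11,9)=11 g(11,11)=1
t=12: g(12,-4)=275 g(12,-2)=726 g(12,0)=912 g(12,2)=791 g(12,4)=495 g(12,6)=220 g(12,8)=66 g(12,10)=12 g(12,12)=1
t=13: g(13,-3)=1001 g(13,-1)=1638 g(13,1)=1703 g(13,3)=1286 g(13,5)=715 g(13,7)=286 g(13,9)=78 g(13,11)=13 g(13,13)=1
t=14: g(14,-4)=1001 g(14,-2)=2639 g(14,0)=3341 g(14,2)=2989 g(14,4)=2001 g(14,6)=1001 g(14,8)=364 g(14,10)=91 g(14,12)=14 g(14,14)=1
t=15: g(15,-3)=3640 g(15,-1)=5980 g(15,1)=6330 g(15,3)=4990 g(15,5)=3002 g(15,7)=1365 g(15,9)=455 g(15,11)=105 g(15,13)=15 g(15,15)=1
t=16: g(16,-4)=3640 g(16,-2)=9620 g(16,0)=12310 g(16,2)=11320 g(16,4)=7992 g(16,6)=4367 g(16,8)=1820 g(16,10)=560 g(16,12)=120 g(16,14)=16 g(16,16)=1
t=17: g(17,-3)=13260 g(17,-1)=21930 g(17,1)=23630 g(17,3)=19312 g(17,5)=12359 g(17,7)=6187 g(17,9)=2380 g(17,11)=680 g(17,13)=136 g(17,15)=17 g(17,17)=1
t=18: g(18,-4)=13260 g(18,-2)=35190 g(18,0)=45560 g(18,2)=42942 g(18,4)=31671 g(18,6)=18546 g(18,8)=8567 g(18,10)=3060 g(18,12)=816 g(18,14)=153 g(18,16)=18 g(18,18)=1
t=19: g(19,-3)=48450 g(19,-1)=80750 g(19,1)=88502 g(19,3)=74613 g(19,5)=50217 g(19,7)=27113 g(19,9)=11627 g(19,11)=3876 g(19,13)=969 g(19,15)=171 g(19,17)=19 g(19,19)=1
t=20: g(20,-4)=48450 g(20,-2)=129200 g(20,0)=169252 g(20,2)=163115 g(20,4)=124830 g(20,6)=77330 g(20,8)=38740 g(20,10)=15503 g(20,12)=4845 g(20,14)=1140 g(20,16)=190 g(20,18)=20 g(20,20)=1
t=21: g(21,-3)=177650 g(21,-1)=298452 g(21,1)=332367 g(21,3)=287945 g(21,5)=202160 g(21,7)=116070 g(21,9)=54243 g(21,11)=20348 g(21,13)=5985 g(21,15)=1330 g(21,17)=210 g(21,19)=21 g(21,21)=1
t=22: g(22,-4)=177650 g(22,-2)=476102 g(22,0)=630819 g(22,2)=620312 g(22,4)=490105 g(22,6)=318230 g(22,8)=170313 g(22,10)=74591 g(22,12)=26333 g(22,14)=7315 g(22,16)=1540 g(22,18)=231 g(22,20)=22 g(22,22)=1
t=23: g(23,-3)=653752 g(23,-1)=1106921 g(23,1)=1251131 g(23,3)=1110417 g(23,5)=808335 g(23,7)=488543 g(23,9)=244904 g(23,11)=100924 g(23,13)=33648 g(23,15)=8855 g(23,17)=1771 g(23,19)=253 g(23,21)=23 g(23,23)=1
t=24: g(24,-4)=653752 g(24,-2)=1760673 g(24,0)=2358052 g(24,2)=2361548 g(24,4)=1918752 g(24,6)=1296878 g(24,8)=733447 g(24,10)=345828 g(24,12)=134572 g(24,14)=42503 g(24,16)=10626 g(24,18)=2024 g(24,20)=276 g(24,22)=24 g(24,24)=1
t=25: g(25,-3)=2414425 g(25,-1)=4118725 g(25,1)=4719600 g(25,3)=4280300 g(25,5)=3215630 g(25,7)=2030325 g(25,9)=1079275 g(25,11)=480400 g(25,13)=177075 g(25,15)=53129 g(25,17)=12650 g(25,19)=2300 g(25,21)=300 g(25,23)=25 g(25,25)=1
t=26: g(26,-4)=2414425 g(26,-2)=6533150 g(26,0)=8838325 g(26,2)=8999900 g(26,4)=7495930 g(26,6)=5245955 g(26,8)=3109600 g(26,10)=1559675 g(26,12)=657475 g(26,14)=230204 g(26,16)=65779 g(26,18)=14950 g(26,20)=2600 g(26,22)=325 g(26,24)=26 g(26,26)=1
t=27: g(27,-3)=8947575 g(27,-1)=15371475 g(27,1)=17838225 g(27,3)=16495830 g(27,5)=12741885 g(27,7)=8355555 g(27,9)=4669275 g(27,11)=2217150 g(27,13)=887679 g(27,15)=295983 g(27,17)=80729 g(27,19)=17550 g(27,21)=2925 g(27,23)=351 g(27,25)=27 g(27,27)=1
t=28: g(28,-4)=8947575 g(28,-2)=24319050 g(28,0)=33209700 g(28,2)=34334055 g(28,4)=29237715 g(28,6)=21097440 g(28,8)=13024830 g(28,10)=6886425 g(28,12)=3104829 g(28,14)=1183662 g(28,16)=376712 g(28,18)=98279 g(28,20)=20475 g(28,22)=3276 g(28,24)=378 g(28,26)=28 g(28,28)=1
t=29: g(29,-3)=33266625 g(29,-1)=57528750 g(29,1)=67543755 g(29,3)=63571770 g(29,5)=50335155 g(29,7)=34122270 g(29,9)=19911255 g(29,11)=9991254 g(29,13)=4288491 g(29,15)=1560374 g(29,17)=474991 g(29,19)=118754 g(29,21)=23751 g(29,23)=3654 g(29,25)=406 g(29,27)=29 g(29,29)=1
Paths never hitting -5: Σ_s g(29,s) = 342741285
Paths hitting -5: 2^29 - 342741285 = 194129627
P = 194129627/536870912 = 194129627/536870912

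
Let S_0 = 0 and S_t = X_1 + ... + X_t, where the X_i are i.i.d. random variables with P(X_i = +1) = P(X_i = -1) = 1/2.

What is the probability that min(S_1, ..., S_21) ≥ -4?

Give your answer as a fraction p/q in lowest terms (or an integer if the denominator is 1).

Let f(t,s) = #length-t paths at position s with S_1..S_t all ≥ -4.
f(t,s) = f(t-1,s-1) + f(t-1,s+1) for s ≥ -4; f(t,s) = 0 for s < -4.
t=0: f(0,0)=1
t=1: f(1,-1)=1 f(1,1)=1
t=2: f(2,-2)=1 f(2,0)=2 f(2,2)=1
t=3: f(3,-3)=1 f(3,-1)=3 f(3,1)=3 f(3,3)=1
t=4: f(4,-4)=1 f(4,-2)=4 f(4,0)=6 f(4,2)=4 f(4,4)=1
t=5: f(5,-3)=5 f(5,-1)=10 f(5,1)=10 f(5,3)=5 f(5,5)=1
t=6: f(6,-4)=5 f(6,-2)=15 f(6,0)=20 f(6,2)=15 f(6,4)=6 f(6,6)=1
t=7: f(7,-3)=20 f(7,-1)=35 f(7,1)=35 f(7,3)=21 f(7,5)=7 f(7,7)=1
t=8: f(8,-4)=20 f(8,-2)=55 f(8,0)=70 f(8,2)=56 f(8,4)=28 f(8,6)=8 f(8,8)=1
t=9: f(9,-3)=75 f(9,-1)=125 f(9,1)=126 f(9,3)=84 f(9,5)=36 f(9,7)=9 f(9,9)=1
t=10: f(10,-4)=75 f(10,-2)=200 f(10,0)=251 f(10,2)=210 f(10,4)=120 f(10,6)=45 f(10,8)=10 f(10,10)=1
t=11: f(11,-3)=275 f(11,-1)=451 f(11,1)=461 f(11,3)=330 f(11,5)=165 f(11,7)=55 f(11,9)=11 f(11,11)=1
t=12: f(12,-4)=275 f(12,-2)=726 f(12,0)=912 f(12,2)=791 f(12,4)=495 f(12,6)=220 f(12,8)=66 f(12,10)=12 f(12,12)=1
t=13: f(13,-3)=1001 f(13,-1)=1638 f(13,1)=1703 f(13,3)=1286 f(13,5)=715 f(13,7)=286 f(13,9)=78 f(13,11)=13 f(13,13)=1
t=14: f(14,-4)=1001 f(14,-2)=2639 f(14,0)=3341 f(14,2)=2989 f(14,4)=2001 f(14,6)=1001 f(14,8)=364 f(14,10)=91 f(14,12)=14 f(14,14)=1
t=15: f(15,-3)=3640 f(15,-1)=5980 f(15,1)=6330 f(15,3)=4990 f(15,5)=3002 f(15,7)=1365 f(15,9)=455 f(15,11)=105 f(15,13)=15 f(15,15)=1
t=16: f(16,-4)=3640 f(16,-2)=9620 f(16,0)=12310 f(16,2)=11320 f(16,4)=7992 f(16,6)=4367 f(16,8)=1820 f(16,10)=560 f(16,12)=120 f(16,14)=16 f(16,16)=1
t=17: f(17,-3)=13260 f(17,-1)=21930 f(17,1)=23630 f(17,3)=19312 f(17,5)=12359 f(17,7)=6187 f(17,9)=2380 f(17,11)=680 f(17,13)=136 f(17,15)=17 f(17,17)=1
t=18: f(18,-4)=13260 f(18,-2)=35190 f(18,0)=45560 f(18,2)=42942 f(18,4)=31671 f(18,6)=18546 f(18,8)=8567 f(18,10)=3060 f(18,12)=816 f(18,14)=153 f(18,16)=18 f(18,18)=1
t=19: f(19,-3)=48450 f(19,-1)=80750 f(19,1)=88502 f(19,3)=74613 f(19,5)=50217 f(19,7)=27113 f(19,9)=11627 f(19,11)=3876 f(19,13)=969 f(19,15)=171 f(19,17)=19 f(19,19)=1
t=20: f(20,-4)=48450 f(20,-2)=129200 f(20,0)=169252 f(20,2)=163115 f(20,4)=124830 f(20,6)=77330 f(20,8)=38740 f(20,10)=15503 f(20,12)=4845 f(20,14)=1140 f(20,16)=190 f(20,18)=20 f(20,20)=1
t=21: f(21,-3)=177650 f(21,-1)=298452 f(21,1)=332367 f(21,3)=287945 f(21,5)=202160 f(21,7)=116070 f(21,9)=54243 f(21,11)=20348 f(21,13)=5985 f(21,15)=1330 f(21,17)=210 f(21,19)=21 f(21,21)=1
Σ_s f(21,s) = 1496782
P = 1496782/2097152 = 748391/1048576

Answer: 748391/1048576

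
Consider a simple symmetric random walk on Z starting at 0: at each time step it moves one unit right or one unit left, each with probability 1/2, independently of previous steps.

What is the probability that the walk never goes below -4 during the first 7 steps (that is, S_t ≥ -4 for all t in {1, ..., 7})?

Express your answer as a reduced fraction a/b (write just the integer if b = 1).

Let f(t,s) = #length-t paths at position s with S_1..S_t all ≥ -4.
f(t,s) = f(t-1,s-1) + f(t-1,s+1) for s ≥ -4; f(t,s) = 0 for s < -4.
t=0: f(0,0)=1
t=1: f(1,-1)=1 f(1,1)=1
t=2: f(2,-2)=1 f(2,0)=2 f(2,2)=1
t=3: f(3,-3)=1 f(3,-1)=3 f(3,1)=3 f(3,3)=1
t=4: f(4,-4)=1 f(4,-2)=4 f(4,0)=6 f(4,2)=4 f(4,4)=1
t=5: f(5,-3)=5 f(5,-1)=10 f(5,1)=10 f(5,3)=5 f(5,5)=1
t=6: f(6,-4)=5 f(6,-2)=15 f(6,0)=20 f(6,2)=15 f(6,4)=6 f(6,6)=1
t=7: f(7,-3)=20 f(7,-1)=35 f(7,1)=35 f(7,3)=21 f(7,5)=7 f(7,7)=1
Σ_s f(7,s) = 119
P = 119/128 = 119/128

Answer: 119/128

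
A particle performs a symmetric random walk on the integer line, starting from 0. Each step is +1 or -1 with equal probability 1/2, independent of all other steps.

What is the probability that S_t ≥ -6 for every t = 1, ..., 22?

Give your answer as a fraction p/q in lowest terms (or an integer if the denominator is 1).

Let f(t,s) = #length-t paths at position s with S_1..S_t all ≥ -6.
f(t,s) = f(t-1,s-1) + f(t-1,s+1) for s ≥ -6; f(t,s) = 0 for s < -6.
t=0: f(0,0)=1
t=1: f(1,-1)=1 f(1,1)=1
t=2: f(2,-2)=1 f(2,0)=2 f(2,2)=1
t=3: f(3,-3)=1 f(3,-1)=3 f(3,1)=3 f(3,3)=1
t=4: f(4,-4)=1 f(4,-2)=4 f(4,0)=6 f(4,2)=4 f(4,4)=1
t=5: f(5,-5)=1 f(5,-3)=5 f(5,-1)=10 f(5,1)=10 f(5,3)=5 f(5,5)=1
t=6: f(6,-6)=1 f(6,-4)=6 f(6,-2)=15 f(6,0)=20 f(6,2)=15 f(6,4)=6 f(6,6)=1
t=7: f(7,-5)=7 f(7,-3)=21 f(7,-1)=35 f(7,1)=35 f(7,3)=21 f(7,5)=7 f(7,7)=1
t=8: f(8,-6)=7 f(8,-4)=28 f(8,-2)=56 f(8,0)=70 f(8,2)=56 f(8,4)=28 f(8,6)=8 f(8,8)=1
t=9: f(9,-5)=35 f(9,-3)=84 f(9,-1)=126 f(9,1)=126 f(9,3)=84 f(9,5)=36 f(9,7)=9 f(9,9)=1
t=10: f(10,-6)=35 f(10,-4)=119 f(10,-2)=210 f(10,0)=252 f(10,2)=210 f(10,4)=120 f(10,6)=45 f(10,8)=10 f(10,10)=1
t=11: f(11,-5)=154 f(11,-3)=329 f(11,-1)=462 f(11,1)=462 f(11,3)=330 f(11,5)=165 f(11,7)=55 f(11,9)=11 f(11,11)=1
t=12: f(12,-6)=154 f(12,-4)=483 f(12,-2)=791 f(12,0)=924 f(12,2)=792 f(12,4)=495 f(12,6)=220 f(12,8)=66 f(12,10)=12 f(12,12)=1
t=13: f(13,-5)=637 f(13,-3)=1274 f(13,-1)=1715 f(13,1)=1716 f(13,3)=1287 f(13,5)=715 f(13,7)=286 f(13,9)=78 f(13,11)=13 f(13,13)=1
t=14: f(14,-6)=637 f(14,-4)=1911 f(14,-2)=2989 f(14,0)=3431 f(14,2)=3003 f(14,4)=2002 f(14,6)=1001 f(14,8)=364 f(14,10)=91 f(14,12)=14 f(14,14)=1
t=15: f(15,-5)=2548 f(15,-3)=4900 f(15,-1)=6420 f(15,1)=6434 f(15,3)=5005 f(15,5)=3003 f(15,7)=1365 f(15,9)=455 f(15,11)=105 f(15,13)=15 f(15,15)=1
t=16: f(16,-6)=2548 f(16,-4)=7448 f(16,-2)=11320 f(16,0)=12854 f(16,2)=11439 f(16,4)=8008 f(16,6)=4368 f(16,8)=1820 f(16,10)=560 f(16,12)=120 f(16,14)=16 f(16,16)=1
t=17: f(17,-5)=9996 f(17,-3)=18768 f(17,-1)=24174 f(17,1)=24293 f(17,3)=19447 f(17,5)=12376 f(17,7)=6188 f(17,9)=2380 f(17,11)=680 f(17,13)=136 f(17,15)=17 f(17,17)=1
t=18: f(18,-6)=9996 f(18,-4)=28764 f(18,-2)=42942 f(18,0)=48467 f(18,2)=43740 f(18,4)=31823 f(18,6)=18564 f(18,8)=8568 f(18,10)=3060 f(18,12)=816 f(18,14)=153 f(18,16)=18 f(18,18)=1
t=19: f(19,-5)=38760 f(19,-3)=71706 f(19,-1)=91409 f(19,1)=92207 f(19,3)=75563 f(19,5)=50387 f(19,7)=27132 f(19,9)=11628 f(19,11)=3876 f(19,13)=969 f(19,15)=171 f(19,17)=19 f(19,19)=1
t=20: f(20,-6)=38760 f(20,-4)=110466 f(20,-2)=163115 f(20,0)=183616 f(20,2)=167770 f(20,4)=125950 f(20,6)=77519 f(20,8)=38760 f(20,10)=15504 f(20,12)=4845 f(20,14)=1140 f(20,16)=190 f(20,18)=20 f(20,20)=1
t=21: f(21,-5)=149226 f(21,-3)=273581 f(21,-1)=346731 f(21,1)=351386 f(21,3)=293720 f(21,5)=203469 f(21,7)=116279 f(21,9)=54264 f(21,11)=20349 f(21,13)=5985 f(21,15)=1330 f(21,17)=210 f(21,19)=21 f(21,21)=1
t=22: f(22,-6)=149226 f(22,-4)=422807 f(22,-2)=620312 f(22,0)=698117 f(22,2)=645106 f(22,4)=497189 f(22,6)=319748 f(22,8)=170543 f(22,10)=74613 f(22,12)=26334 f(22,14)=7315 f(22,16)=1540 f(22,18)=231 f(22,20)=22 f(22,22)=1
Σ_s f(22,s) = 3633104
P = 3633104/4194304 = 227069/262144

Answer: 227069/262144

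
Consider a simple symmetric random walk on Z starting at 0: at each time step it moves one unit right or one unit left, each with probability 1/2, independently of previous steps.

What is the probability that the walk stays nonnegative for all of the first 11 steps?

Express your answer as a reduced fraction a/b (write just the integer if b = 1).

Answer: 231/1024

Derivation:
Let f(t,s) = #length-t paths at position s with S_1..S_t all ≥ 0.
f(t,s) = f(t-1,s-1) + f(t-1,s+1) for s ≥ 0; f(t,s) = 0 for s < 0.
t=0: f(0,0)=1
t=1: f(1,1)=1
t=2: f(2,0)=1 f(2,2)=1
t=3: f(3,1)=2 f(3,3)=1
t=4: f(4,0)=2 f(4,2)=3 f(4,4)=1
t=5: f(5,1)=5 f(5,3)=4 f(5,5)=1
t=6: f(6,0)=5 f(6,2)=9 f(6,4)=5 f(6,6)=1
t=7: f(7,1)=14 f(7,3)=14 f(7,5)=6 f(7,7)=1
t=8: f(8,0)=14 f(8,2)=28 f(8,4)=20 f(8,6)=7 f(8,8)=1
t=9: f(9,1)=42 f(9,3)=48 f(9,5)=27 f(9,7)=8 f(9,9)=1
t=10: f(10,0)=42 f(10,2)=90 f(10,4)=75 f(10,6)=35 f(10,8)=9 f(10,10)=1
t=11: f(11,1)=132 f(11,3)=165 f(11,5)=110 f(11,7)=44 f(11,9)=10 f(11,11)=1
Σ_s f(11,s) = 462
P = 462/2048 = 231/1024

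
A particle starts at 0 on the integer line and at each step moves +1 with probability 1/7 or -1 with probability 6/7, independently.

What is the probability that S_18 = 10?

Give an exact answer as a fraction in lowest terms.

To reach position 10 after 18 steps: need 14 steps of +1 and 4 steps of -1.
Number of such sequences: C(18,14) = 3060
Each has probability (1/7)^14 · (6/7)^4 = 1296/1628413597910449
P = 3060 · 1296/1628413597910449 = 3965760/1628413597910449

Answer: 3965760/1628413597910449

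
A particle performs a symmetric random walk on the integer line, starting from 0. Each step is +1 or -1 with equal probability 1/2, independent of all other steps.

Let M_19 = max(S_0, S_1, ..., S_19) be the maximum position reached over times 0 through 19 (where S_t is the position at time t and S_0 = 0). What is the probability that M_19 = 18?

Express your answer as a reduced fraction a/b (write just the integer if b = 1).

Answer: 1/524288

Derivation:
Let M_19 = max(S_0,...,S_19). Use the reflection principle: for j ≥ 1, #{paths with M_19 ≥ j} = #{S_19 ≥ j} + #{S_19 ≥ j+1}.
By reflection, #{M_19 ≥ 18} = #{S_19 ≥ 18} + #{S_19 ≥ 19} = 1 + 1 = 2.
#{M_19 ≥ 19} = #{S_19 ≥ 19} + #{S_19 ≥ 20} = 1 + 0 = 1.
#{M_19 = 18} = 2 - 1 = 1.
P(M_19 = 18) = 1/524288 = 1/524288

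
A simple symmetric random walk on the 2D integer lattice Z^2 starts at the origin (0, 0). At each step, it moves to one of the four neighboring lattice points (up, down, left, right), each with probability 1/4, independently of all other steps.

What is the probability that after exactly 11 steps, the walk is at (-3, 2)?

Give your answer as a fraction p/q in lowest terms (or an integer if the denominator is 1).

Let h be the number of horizontal steps (so 11-h are vertical). To end at (-3,2) need (h-3)/2 right-steps and ((11-h)+2)/2 up-steps.
Sum over h with 3 ≤ h ≤ 9, h ≡ 1 (mod 2), 11-h ≡ 0 (mod 2):
h=3: C(11,3)·C(3,0)·C(8,5) = 165·1·56 = 9240
h=5: C(11,5)·C(5,1)·C(6,4) = 462·5·15 = 34650
h=7: C(11,7)·C(7,2)·C(4,3) = 330·21·4 = 27720
h=9: C(11,9)·C(9,3)·C(2,2) = 55·84·1 = 4620
Total favorable: 76230
Total paths: 4^11 = 4194304
P = 76230/4194304 = 38115/2097152

Answer: 38115/2097152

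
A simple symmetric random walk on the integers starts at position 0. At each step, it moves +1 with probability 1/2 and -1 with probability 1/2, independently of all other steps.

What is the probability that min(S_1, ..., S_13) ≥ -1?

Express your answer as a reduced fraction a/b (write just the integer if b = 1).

Let f(t,s) = #length-t paths at position s with S_1..S_t all ≥ -1.
f(t,s) = f(t-1,s-1) + f(t-1,s+1) for s ≥ -1; f(t,s) = 0 for s < -1.
t=0: f(0,0)=1
t=1: f(1,-1)=1 f(1,1)=1
t=2: f(2,0)=2 f(2,2)=1
t=3: f(3,-1)=2 f(3,1)=3 f(3,3)=1
t=4: f(4,0)=5 f(4,2)=4 f(4,4)=1
t=5: f(5,-1)=5 f(5,1)=9 f(5,3)=5 f(5,5)=1
t=6: f(6,0)=14 f(6,2)=14 f(6,4)=6 f(6,6)=1
t=7: f(7,-1)=14 f(7,1)=28 f(7,3)=20 f(7,5)=7 f(7,7)=1
t=8: f(8,0)=42 f(8,2)=48 f(8,4)=27 f(8,6)=8 f(8,8)=1
t=9: f(9,-1)=42 f(9,1)=90 f(9,3)=75 f(9,5)=35 f(9,7)=9 f(9,9)=1
t=10: f(10,0)=132 f(10,2)=165 f(10,4)=110 f(10,6)=44 f(10,8)=10 f(10,10)=1
t=11: f(11,-1)=132 f(11,1)=297 f(11,3)=275 f(11,5)=154 f(11,7)=54 f(11,9)=11 f(11,11)=1
t=12: f(12,0)=429 f(12,2)=572 f(12,4)=429 f(12,6)=208 f(12,8)=65 f(12,10)=12 f(12,12)=1
t=13: f(13,-1)=429 f(13,1)=1001 f(13,3)=1001 f(13,5)=637 f(13,7)=273 f(13,9)=77 f(13,11)=13 f(13,13)=1
Σ_s f(13,s) = 3432
P = 3432/8192 = 429/1024

Answer: 429/1024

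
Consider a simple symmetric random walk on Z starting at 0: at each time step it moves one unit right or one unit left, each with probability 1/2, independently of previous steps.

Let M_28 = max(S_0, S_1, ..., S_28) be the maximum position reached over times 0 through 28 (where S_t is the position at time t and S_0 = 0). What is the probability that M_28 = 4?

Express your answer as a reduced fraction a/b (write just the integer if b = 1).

Answer: 30421755/268435456

Derivation:
Let M_28 = max(S_0,...,S_28). Use the reflection principle: for j ≥ 1, #{paths with M_28 ≥ j} = #{S_28 ≥ j} + #{S_28 ≥ j+1}.
By reflection, #{M_28 ≥ 4} = #{S_28 ≥ 4} + #{S_28 ≥ 5} = 76717268 + 46295513 = 123012781.
#{M_28 ≥ 5} = #{S_28 ≥ 5} + #{S_28 ≥ 6} = 46295513 + 46295513 = 92591026.
#{M_28 = 4} = 123012781 - 92591026 = 30421755.
P(M_28 = 4) = 30421755/268435456 = 30421755/268435456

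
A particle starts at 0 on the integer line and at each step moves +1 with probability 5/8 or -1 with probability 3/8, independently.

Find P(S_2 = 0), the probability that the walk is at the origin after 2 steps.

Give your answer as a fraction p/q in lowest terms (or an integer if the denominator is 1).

To be at 0 after 2 steps: need exactly 1 step of +1 and 1 of -1.
Number of such sequences: C(2,1) = 2
Each has probability (5/8)^1 · (3/8)^1 = 15/64
P = 2 · 15/64 = 15/32

Answer: 15/32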